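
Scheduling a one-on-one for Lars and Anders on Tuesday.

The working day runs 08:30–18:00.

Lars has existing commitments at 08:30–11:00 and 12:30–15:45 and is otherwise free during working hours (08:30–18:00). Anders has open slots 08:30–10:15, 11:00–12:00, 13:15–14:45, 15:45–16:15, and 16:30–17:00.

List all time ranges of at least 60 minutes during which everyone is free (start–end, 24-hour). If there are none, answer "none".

Lars free within 08:30–18:00: 11:00–12:30, 15:45–18:00.
Lars ∩ Anders: 11:00–12:00, 15:45–16:15, 16:30–17:00.
Windows ≥ 60 min: 11:00–12:00.

11:00–12:00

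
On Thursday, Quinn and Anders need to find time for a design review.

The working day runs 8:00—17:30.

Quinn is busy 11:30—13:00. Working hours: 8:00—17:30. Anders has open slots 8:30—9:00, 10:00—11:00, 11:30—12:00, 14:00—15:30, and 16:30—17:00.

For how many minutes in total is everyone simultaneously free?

Quinn free within 08:00–17:30: 08:00–11:30, 13:00–17:30.
Quinn ∩ Anders: 08:30–09:00, 10:00–11:00, 14:00–15:30, 16:30–17:00.
Total common minutes: 30 + 60 + 90 + 30 = 210.

210 minutes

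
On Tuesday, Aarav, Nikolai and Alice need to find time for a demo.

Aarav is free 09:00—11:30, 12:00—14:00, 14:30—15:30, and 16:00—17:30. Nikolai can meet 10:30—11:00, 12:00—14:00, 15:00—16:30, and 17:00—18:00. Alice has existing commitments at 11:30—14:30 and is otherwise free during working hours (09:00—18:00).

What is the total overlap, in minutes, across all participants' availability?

Alice free within 09:00–18:00: 09:00–11:30, 14:30–18:00.
Aarav ∩ Nikolai: 10:30–11:00, 12:00–14:00, 15:00–15:30, 16:00–16:30, 17:00–17:30.
Aarav ∩ Nikolai ∩ Alice: 10:30–11:00, 15:00–15:30, 16:00–16:30, 17:00–17:30.
Total common minutes: 30 + 30 + 30 + 30 = 120.

120 minutes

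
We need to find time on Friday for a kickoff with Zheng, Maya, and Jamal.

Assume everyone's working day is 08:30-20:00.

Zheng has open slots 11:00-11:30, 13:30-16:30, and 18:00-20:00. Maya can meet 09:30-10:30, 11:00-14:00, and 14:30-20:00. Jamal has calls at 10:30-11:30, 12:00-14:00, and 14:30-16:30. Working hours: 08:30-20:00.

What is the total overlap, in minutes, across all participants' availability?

120 minutes

Jamal free within 08:30–20:00: 08:30–10:30, 11:30–12:00, 14:00–14:30, 16:30–20:00.
Zheng ∩ Maya: 11:00–11:30, 13:30–14:00, 14:30–16:30, 18:00–20:00.
Zheng ∩ Maya ∩ Jamal: 18:00–20:00.
Total common minutes: 120.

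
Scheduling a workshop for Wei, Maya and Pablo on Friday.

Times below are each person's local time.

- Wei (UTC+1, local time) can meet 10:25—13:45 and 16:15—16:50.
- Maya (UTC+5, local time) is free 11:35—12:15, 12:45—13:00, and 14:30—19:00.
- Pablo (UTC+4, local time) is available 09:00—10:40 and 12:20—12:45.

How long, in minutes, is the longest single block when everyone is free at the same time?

Wei → UTC: 09:25–12:45, 15:15–15:50.
Maya → UTC: 06:35–07:15, 07:45–08:00, 09:30–14:00.
Pablo → UTC: 05:00–06:40, 08:20–08:45.
Wei ∩ Maya: 09:30–12:45.
Wei ∩ Maya ∩ Pablo: (none).
No common window.

0 minutes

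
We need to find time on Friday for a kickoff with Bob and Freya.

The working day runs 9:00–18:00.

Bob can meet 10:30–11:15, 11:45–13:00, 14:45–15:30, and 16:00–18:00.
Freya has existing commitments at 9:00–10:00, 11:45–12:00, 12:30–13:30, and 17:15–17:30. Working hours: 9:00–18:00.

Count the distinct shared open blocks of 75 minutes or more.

Freya free within 09:00–18:00: 10:00–11:45, 12:00–12:30, 13:30–17:15, 17:30–18:00.
Bob ∩ Freya: 10:30–11:15, 12:00–12:30, 14:45–15:30, 16:00–17:15, 17:30–18:00.
Windows ≥ 75 min: 16:00–17:15.
That's 1 window.

1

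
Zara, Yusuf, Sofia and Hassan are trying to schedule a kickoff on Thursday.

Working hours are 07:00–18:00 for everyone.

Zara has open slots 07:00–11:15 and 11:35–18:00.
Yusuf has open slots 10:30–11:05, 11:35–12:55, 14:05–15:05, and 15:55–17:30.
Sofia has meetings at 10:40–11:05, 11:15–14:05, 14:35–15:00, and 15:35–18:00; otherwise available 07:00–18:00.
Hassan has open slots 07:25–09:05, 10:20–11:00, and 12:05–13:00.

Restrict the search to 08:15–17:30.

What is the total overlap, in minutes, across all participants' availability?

10 minutes

Sofia free within 07:00–18:00: 07:00–10:40, 11:05–11:15, 14:05–14:35, 15:00–15:35.
Zara ∩ Yusuf: 10:30–11:05, 11:35–12:55, 14:05–15:05, 15:55–17:30.
Zara ∩ Yusuf ∩ Sofia: 10:30–10:40, 14:05–14:35, 15:00–15:05.
Zara ∩ Yusuf ∩ Sofia ∩ Hassan: 10:30–10:40.
Restricted to 08:15–17:30: 10:30–10:40.
Total common minutes: 10.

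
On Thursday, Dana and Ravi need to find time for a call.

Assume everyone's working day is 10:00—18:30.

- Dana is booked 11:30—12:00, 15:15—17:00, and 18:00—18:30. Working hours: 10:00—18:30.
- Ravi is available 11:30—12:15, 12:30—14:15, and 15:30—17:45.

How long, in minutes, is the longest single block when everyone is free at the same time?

Dana free within 10:00–18:30: 10:00–11:30, 12:00–15:15, 17:00–18:00.
Dana ∩ Ravi: 12:00–12:15, 12:30–14:15, 17:00–17:45.
Common window lengths: 15, 105, 45 min; longest is 105.

105 minutes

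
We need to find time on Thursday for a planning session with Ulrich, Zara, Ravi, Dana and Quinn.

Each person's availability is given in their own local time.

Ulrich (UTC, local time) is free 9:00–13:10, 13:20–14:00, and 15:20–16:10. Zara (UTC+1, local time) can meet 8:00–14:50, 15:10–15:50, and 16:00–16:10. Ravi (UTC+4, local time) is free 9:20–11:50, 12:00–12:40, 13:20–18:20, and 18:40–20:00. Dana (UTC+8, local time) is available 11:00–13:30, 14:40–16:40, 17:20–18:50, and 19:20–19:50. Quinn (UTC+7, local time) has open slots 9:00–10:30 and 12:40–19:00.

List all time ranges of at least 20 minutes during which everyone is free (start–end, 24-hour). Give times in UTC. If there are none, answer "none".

Ulrich → UTC: 09:00–13:10, 13:20–14:00, 15:20–16:10.
Zara → UTC: 07:00–13:50, 14:10–14:50, 15:00–15:10.
Ravi → UTC: 05:20–07:50, 08:00–08:40, 09:20–14:20, 14:40–16:00.
Dana → UTC: 03:00–05:30, 06:40–08:40, 09:20–10:50, 11:20–11:50.
Quinn → UTC: 02:00–03:30, 05:40–12:00.
Ulrich ∩ Zara: 09:00–13:10, 13:20–13:50.
Ulrich ∩ Zara ∩ Ravi: 09:20–13:10, 13:20–13:50.
Ulrich ∩ Zara ∩ Ravi ∩ Dana: 09:20–10:50, 11:20–11:50.
Ulrich ∩ Zara ∩ Ravi ∩ Dana ∩ Quinn: 09:20–10:50, 11:20–11:50.
Windows ≥ 20 min: 09:20–10:50, 11:20–11:50.

09:20–10:50, 11:20–11:50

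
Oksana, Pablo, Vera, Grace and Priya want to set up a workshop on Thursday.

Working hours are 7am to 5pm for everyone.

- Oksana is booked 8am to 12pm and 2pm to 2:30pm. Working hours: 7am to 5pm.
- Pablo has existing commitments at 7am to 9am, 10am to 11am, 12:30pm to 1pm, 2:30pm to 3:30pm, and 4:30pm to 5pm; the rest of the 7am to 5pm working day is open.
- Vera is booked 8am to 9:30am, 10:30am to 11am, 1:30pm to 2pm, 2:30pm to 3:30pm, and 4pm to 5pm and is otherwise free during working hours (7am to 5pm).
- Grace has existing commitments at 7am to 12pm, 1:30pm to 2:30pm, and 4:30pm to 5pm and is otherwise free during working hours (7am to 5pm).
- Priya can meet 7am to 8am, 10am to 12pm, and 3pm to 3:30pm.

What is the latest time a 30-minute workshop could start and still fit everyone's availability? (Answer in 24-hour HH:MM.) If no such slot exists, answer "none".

none

Oksana free within 07:00–17:00: 07:00–08:00, 12:00–14:00, 14:30–17:00.
Pablo free within 07:00–17:00: 09:00–10:00, 11:00–12:30, 13:00–14:30, 15:30–16:30.
Vera free within 07:00–17:00: 07:00–08:00, 09:30–10:30, 11:00–13:30, 14:00–14:30, 15:30–16:00.
Grace free within 07:00–17:00: 12:00–13:30, 14:30–16:30.
Oksana ∩ Pablo: 12:00–12:30, 13:00–14:00, 15:30–16:30.
Oksana ∩ Pablo ∩ Vera: 12:00–12:30, 13:00–13:30, 15:30–16:00.
Oksana ∩ Pablo ∩ Vera ∩ Grace: 12:00–12:30, 13:00–13:30, 15:30–16:00.
Oksana ∩ Pablo ∩ Vera ∩ Grace ∩ Priya: (none).
Windows ≥ 30 min: (none).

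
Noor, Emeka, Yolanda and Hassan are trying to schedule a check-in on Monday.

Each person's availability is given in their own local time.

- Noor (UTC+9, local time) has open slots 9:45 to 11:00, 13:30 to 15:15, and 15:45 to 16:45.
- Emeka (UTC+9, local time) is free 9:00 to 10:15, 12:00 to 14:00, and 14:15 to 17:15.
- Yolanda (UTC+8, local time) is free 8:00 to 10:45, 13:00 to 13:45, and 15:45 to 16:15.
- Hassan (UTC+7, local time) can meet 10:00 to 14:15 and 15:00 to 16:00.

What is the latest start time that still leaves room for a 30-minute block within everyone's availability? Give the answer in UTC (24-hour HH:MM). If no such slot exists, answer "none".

Noor → UTC: 00:45–02:00, 04:30–06:15, 06:45–07:45.
Emeka → UTC: 00:00–01:15, 03:00–05:00, 05:15–08:15.
Yolanda → UTC: 00:00–02:45, 05:00–05:45, 07:45–08:15.
Hassan → UTC: 03:00–07:15, 08:00–09:00.
Noor ∩ Emeka: 00:45–01:15, 04:30–05:00, 05:15–06:15, 06:45–07:45.
Noor ∩ Emeka ∩ Yolanda: 00:45–01:15, 05:15–05:45.
Noor ∩ Emeka ∩ Yolanda ∩ Hassan: 05:15–05:45.
Windows ≥ 30 min: 05:15–05:45.
Latest start in the last window 05:15–05:45 is 05:45 − 30 min = 05:15.

05:15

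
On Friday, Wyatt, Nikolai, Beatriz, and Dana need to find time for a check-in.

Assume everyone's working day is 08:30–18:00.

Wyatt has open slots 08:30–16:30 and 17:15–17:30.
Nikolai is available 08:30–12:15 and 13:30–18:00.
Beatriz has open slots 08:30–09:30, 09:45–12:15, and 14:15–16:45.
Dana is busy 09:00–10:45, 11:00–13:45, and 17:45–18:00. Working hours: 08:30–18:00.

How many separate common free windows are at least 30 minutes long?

Dana free within 08:30–18:00: 08:30–09:00, 10:45–11:00, 13:45–17:45.
Wyatt ∩ Nikolai: 08:30–12:15, 13:30–16:30, 17:15–17:30.
Wyatt ∩ Nikolai ∩ Beatriz: 08:30–09:30, 09:45–12:15, 14:15–16:30.
Wyatt ∩ Nikolai ∩ Beatriz ∩ Dana: 08:30–09:00, 10:45–11:00, 14:15–16:30.
Windows ≥ 30 min: 08:30–09:00, 14:15–16:30.
That's 2 windows.

2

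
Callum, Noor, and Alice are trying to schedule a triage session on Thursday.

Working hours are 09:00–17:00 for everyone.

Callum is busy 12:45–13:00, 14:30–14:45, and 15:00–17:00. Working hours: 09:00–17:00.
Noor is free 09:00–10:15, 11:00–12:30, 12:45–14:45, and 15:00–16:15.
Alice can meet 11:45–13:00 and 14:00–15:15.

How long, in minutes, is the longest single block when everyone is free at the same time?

45 minutes

Callum free within 09:00–17:00: 09:00–12:45, 13:00–14:30, 14:45–15:00.
Callum ∩ Noor: 09:00–10:15, 11:00–12:30, 13:00–14:30.
Callum ∩ Noor ∩ Alice: 11:45–12:30, 14:00–14:30.
Common window lengths: 45, 30 min; longest is 45.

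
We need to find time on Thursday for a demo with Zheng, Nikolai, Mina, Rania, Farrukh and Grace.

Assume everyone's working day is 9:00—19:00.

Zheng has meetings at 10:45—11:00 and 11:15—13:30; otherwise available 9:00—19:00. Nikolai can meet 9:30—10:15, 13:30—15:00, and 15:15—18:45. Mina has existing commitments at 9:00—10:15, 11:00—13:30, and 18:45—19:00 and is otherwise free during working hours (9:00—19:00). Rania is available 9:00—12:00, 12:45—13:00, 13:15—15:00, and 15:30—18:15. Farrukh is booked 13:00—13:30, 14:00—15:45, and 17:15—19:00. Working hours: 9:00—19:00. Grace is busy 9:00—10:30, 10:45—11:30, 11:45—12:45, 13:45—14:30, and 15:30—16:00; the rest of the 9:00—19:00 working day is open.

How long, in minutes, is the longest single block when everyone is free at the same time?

Zheng free within 09:00–19:00: 09:00–10:45, 11:00–11:15, 13:30–19:00.
Mina free within 09:00–19:00: 10:15–11:00, 13:30–18:45.
Farrukh free within 09:00–19:00: 09:00–13:00, 13:30–14:00, 15:45–17:15.
Grace free within 09:00–19:00: 10:30–10:45, 11:30–11:45, 12:45–13:45, 14:30–15:30, 16:00–19:00.
Zheng ∩ Nikolai: 09:30–10:15, 13:30–15:00, 15:15–18:45.
Zheng ∩ Nikolai ∩ Mina: 13:30–15:00, 15:15–18:45.
Zheng ∩ Nikolai ∩ Mina ∩ Rania: 13:30–15:00, 15:30–18:15.
Zheng ∩ Nikolai ∩ Mina ∩ Rania ∩ Farrukh: 13:30–14:00, 15:45–17:15.
Zheng ∩ Nikolai ∩ Mina ∩ Rania ∩ Farrukh ∩ Grace: 13:30–13:45, 16:00–17:15.
Common window lengths: 15, 75 min; longest is 75.

75 minutes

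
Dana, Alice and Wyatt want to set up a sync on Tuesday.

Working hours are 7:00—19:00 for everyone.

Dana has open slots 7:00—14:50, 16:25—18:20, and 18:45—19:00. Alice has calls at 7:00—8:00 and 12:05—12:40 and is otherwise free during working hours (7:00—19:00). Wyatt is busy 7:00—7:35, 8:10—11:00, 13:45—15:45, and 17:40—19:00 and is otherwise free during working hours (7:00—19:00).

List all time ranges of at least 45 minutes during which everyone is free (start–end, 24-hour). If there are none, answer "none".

Alice free within 07:00–19:00: 08:00–12:05, 12:40–19:00.
Wyatt free within 07:00–19:00: 07:35–08:10, 11:00–13:45, 15:45–17:40.
Dana ∩ Alice: 08:00–12:05, 12:40–14:50, 16:25–18:20, 18:45–19:00.
Dana ∩ Alice ∩ Wyatt: 08:00–08:10, 11:00–12:05, 12:40–13:45, 16:25–17:40.
Windows ≥ 45 min: 11:00–12:05, 12:40–13:45, 16:25–17:40.

11:00–12:05, 12:40–13:45, 16:25–17:40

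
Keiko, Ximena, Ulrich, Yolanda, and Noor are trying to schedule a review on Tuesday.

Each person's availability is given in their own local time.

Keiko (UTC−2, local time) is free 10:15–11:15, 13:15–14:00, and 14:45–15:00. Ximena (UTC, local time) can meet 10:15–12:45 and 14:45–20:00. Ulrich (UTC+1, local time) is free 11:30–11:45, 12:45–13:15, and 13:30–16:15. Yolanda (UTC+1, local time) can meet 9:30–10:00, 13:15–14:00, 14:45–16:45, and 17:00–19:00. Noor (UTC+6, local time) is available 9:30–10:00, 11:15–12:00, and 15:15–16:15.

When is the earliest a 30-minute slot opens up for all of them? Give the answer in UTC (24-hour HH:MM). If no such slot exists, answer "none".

Keiko → UTC: 12:15–13:15, 15:15–16:00, 16:45–17:00.
Ximena → UTC: 10:15–12:45, 14:45–20:00.
Ulrich → UTC: 10:30–10:45, 11:45–12:15, 12:30–15:15.
Yolanda → UTC: 08:30–09:00, 12:15–13:00, 13:45–15:45, 16:00–18:00.
Noor → UTC: 03:30–04:00, 05:15–06:00, 09:15–10:15.
Keiko ∩ Ximena: 12:15–12:45, 15:15–16:00, 16:45–17:00.
Keiko ∩ Ximena ∩ Ulrich: 12:30–12:45.
Keiko ∩ Ximena ∩ Ulrich ∩ Yolanda: 12:30–12:45.
Keiko ∩ Ximena ∩ Ulrich ∩ Yolanda ∩ Noor: (none).
Windows ≥ 30 min: (none).

none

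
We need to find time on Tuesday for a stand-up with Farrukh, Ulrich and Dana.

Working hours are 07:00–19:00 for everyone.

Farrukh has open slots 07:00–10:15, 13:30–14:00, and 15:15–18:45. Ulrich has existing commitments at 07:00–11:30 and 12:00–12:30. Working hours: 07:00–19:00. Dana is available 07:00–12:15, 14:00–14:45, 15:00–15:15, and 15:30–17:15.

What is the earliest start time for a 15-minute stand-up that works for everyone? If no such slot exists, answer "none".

15:30

Ulrich free within 07:00–19:00: 11:30–12:00, 12:30–19:00.
Farrukh ∩ Ulrich: 13:30–14:00, 15:15–18:45.
Farrukh ∩ Ulrich ∩ Dana: 15:30–17:15.
Windows ≥ 15 min: 15:30–17:15.
Earliest such window starts at 15:30.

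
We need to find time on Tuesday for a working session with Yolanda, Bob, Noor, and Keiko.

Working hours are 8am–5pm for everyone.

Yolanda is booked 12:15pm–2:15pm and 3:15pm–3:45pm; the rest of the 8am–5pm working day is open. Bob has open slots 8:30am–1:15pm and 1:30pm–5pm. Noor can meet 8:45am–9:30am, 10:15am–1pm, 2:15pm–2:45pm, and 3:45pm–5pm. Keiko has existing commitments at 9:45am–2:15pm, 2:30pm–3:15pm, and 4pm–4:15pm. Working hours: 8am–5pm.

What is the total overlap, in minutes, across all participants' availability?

120 minutes

Yolanda free within 08:00–17:00: 08:00–12:15, 14:15–15:15, 15:45–17:00.
Keiko free within 08:00–17:00: 08:00–09:45, 14:15–14:30, 15:15–16:00, 16:15–17:00.
Yolanda ∩ Bob: 08:30–12:15, 14:15–15:15, 15:45–17:00.
Yolanda ∩ Bob ∩ Noor: 08:45–09:30, 10:15–12:15, 14:15–14:45, 15:45–17:00.
Yolanda ∩ Bob ∩ Noor ∩ Keiko: 08:45–09:30, 14:15–14:30, 15:45–16:00, 16:15–17:00.
Total common minutes: 45 + 15 + 15 + 45 = 120.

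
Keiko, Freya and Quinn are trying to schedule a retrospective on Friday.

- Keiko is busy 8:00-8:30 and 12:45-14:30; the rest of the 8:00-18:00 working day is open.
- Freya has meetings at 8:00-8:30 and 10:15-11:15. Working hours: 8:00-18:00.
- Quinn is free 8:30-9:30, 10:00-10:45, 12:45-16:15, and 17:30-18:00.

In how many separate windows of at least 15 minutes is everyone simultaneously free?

4

Keiko free within 08:00–18:00: 08:30–12:45, 14:30–18:00.
Freya free within 08:00–18:00: 08:30–10:15, 11:15–18:00.
Keiko ∩ Freya: 08:30–10:15, 11:15–12:45, 14:30–18:00.
Keiko ∩ Freya ∩ Quinn: 08:30–09:30, 10:00–10:15, 14:30–16:15, 17:30–18:00.
Windows ≥ 15 min: 08:30–09:30, 10:00–10:15, 14:30–16:15, 17:30–18:00.
That's 4 windows.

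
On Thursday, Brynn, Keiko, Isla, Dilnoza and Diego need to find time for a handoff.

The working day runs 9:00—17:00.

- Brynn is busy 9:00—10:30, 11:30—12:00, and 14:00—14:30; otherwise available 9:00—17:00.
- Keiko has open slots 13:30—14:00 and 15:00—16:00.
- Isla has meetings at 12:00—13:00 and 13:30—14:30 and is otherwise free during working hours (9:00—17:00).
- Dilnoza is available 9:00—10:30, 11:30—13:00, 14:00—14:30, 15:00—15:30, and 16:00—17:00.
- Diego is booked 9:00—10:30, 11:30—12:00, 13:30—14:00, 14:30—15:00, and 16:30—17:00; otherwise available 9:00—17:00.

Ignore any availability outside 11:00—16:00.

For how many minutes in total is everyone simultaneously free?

Brynn free within 09:00–17:00: 10:30–11:30, 12:00–14:00, 14:30–17:00.
Isla free within 09:00–17:00: 09:00–12:00, 13:00–13:30, 14:30–17:00.
Diego free within 09:00–17:00: 10:30–11:30, 12:00–13:30, 14:00–14:30, 15:00–16:30.
Brynn ∩ Keiko: 13:30–14:00, 15:00–16:00.
Brynn ∩ Keiko ∩ Isla: 15:00–16:00.
Brynn ∩ Keiko ∩ Isla ∩ Dilnoza: 15:00–15:30.
Brynn ∩ Keiko ∩ Isla ∩ Dilnoza ∩ Diego: 15:00–15:30.
Restricted to 11:00–16:00: 15:00–15:30.
Total common minutes: 30.

30 minutes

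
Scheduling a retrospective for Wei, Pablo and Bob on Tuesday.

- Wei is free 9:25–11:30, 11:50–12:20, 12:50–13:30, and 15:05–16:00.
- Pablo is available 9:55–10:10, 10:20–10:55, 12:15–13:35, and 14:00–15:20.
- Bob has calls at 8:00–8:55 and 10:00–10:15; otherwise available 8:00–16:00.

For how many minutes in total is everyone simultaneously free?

Bob free within 08:00–16:00: 08:55–10:00, 10:15–16:00.
Wei ∩ Pablo: 09:55–10:10, 10:20–10:55, 12:15–12:20, 12:50–13:30, 15:05–15:20.
Wei ∩ Pablo ∩ Bob: 09:55–10:00, 10:20–10:55, 12:15–12:20, 12:50–13:30, 15:05–15:20.
Total common minutes: 5 + 35 + 5 + 40 + 15 = 100.

100 minutes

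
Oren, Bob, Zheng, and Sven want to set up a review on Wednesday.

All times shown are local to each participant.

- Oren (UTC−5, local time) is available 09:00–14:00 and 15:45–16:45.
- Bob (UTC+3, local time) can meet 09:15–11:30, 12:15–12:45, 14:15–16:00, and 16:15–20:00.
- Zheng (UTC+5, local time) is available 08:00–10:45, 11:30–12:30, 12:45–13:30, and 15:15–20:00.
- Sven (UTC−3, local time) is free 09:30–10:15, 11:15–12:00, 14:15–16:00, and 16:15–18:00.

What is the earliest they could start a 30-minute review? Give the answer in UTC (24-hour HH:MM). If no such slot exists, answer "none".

14:15

Oren → UTC: 14:00–19:00, 20:45–21:45.
Bob → UTC: 06:15–08:30, 09:15–09:45, 11:15–13:00, 13:15–17:00.
Zheng → UTC: 03:00–05:45, 06:30–07:30, 07:45–08:30, 10:15–15:00.
Sven → UTC: 12:30–13:15, 14:15–15:00, 17:15–19:00, 19:15–21:00.
Oren ∩ Bob: 14:00–17:00.
Oren ∩ Bob ∩ Zheng: 14:00–15:00.
Oren ∩ Bob ∩ Zheng ∩ Sven: 14:15–15:00.
Windows ≥ 30 min: 14:15–15:00.
Earliest such window starts at 14:15.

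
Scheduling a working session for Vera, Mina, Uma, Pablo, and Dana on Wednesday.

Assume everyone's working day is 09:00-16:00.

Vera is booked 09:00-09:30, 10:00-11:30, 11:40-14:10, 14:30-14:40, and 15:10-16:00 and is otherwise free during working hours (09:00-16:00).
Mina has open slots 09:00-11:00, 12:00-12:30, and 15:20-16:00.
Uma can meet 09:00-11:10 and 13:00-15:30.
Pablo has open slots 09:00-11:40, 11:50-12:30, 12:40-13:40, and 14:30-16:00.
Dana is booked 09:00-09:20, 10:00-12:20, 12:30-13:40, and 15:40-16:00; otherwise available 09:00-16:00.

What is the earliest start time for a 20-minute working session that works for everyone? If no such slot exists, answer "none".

Vera free within 09:00–16:00: 09:30–10:00, 11:30–11:40, 14:10–14:30, 14:40–15:10.
Dana free within 09:00–16:00: 09:20–10:00, 12:20–12:30, 13:40–15:40.
Vera ∩ Mina: 09:30–10:00.
Vera ∩ Mina ∩ Uma: 09:30–10:00.
Vera ∩ Mina ∩ Uma ∩ Pablo: 09:30–10:00.
Vera ∩ Mina ∩ Uma ∩ Pablo ∩ Dana: 09:30–10:00.
Windows ≥ 20 min: 09:30–10:00.
Earliest such window starts at 09:30.

09:30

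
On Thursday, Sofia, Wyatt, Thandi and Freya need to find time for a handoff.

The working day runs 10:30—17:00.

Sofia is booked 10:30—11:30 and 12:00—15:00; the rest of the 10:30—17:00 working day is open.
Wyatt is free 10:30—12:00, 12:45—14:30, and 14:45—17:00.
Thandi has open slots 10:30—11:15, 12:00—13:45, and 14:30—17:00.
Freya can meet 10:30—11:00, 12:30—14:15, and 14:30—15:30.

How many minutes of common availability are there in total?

Sofia free within 10:30–17:00: 11:30–12:00, 15:00–17:00.
Sofia ∩ Wyatt: 11:30–12:00, 15:00–17:00.
Sofia ∩ Wyatt ∩ Thandi: 15:00–17:00.
Sofia ∩ Wyatt ∩ Thandi ∩ Freya: 15:00–15:30.
Total common minutes: 30.

30 minutes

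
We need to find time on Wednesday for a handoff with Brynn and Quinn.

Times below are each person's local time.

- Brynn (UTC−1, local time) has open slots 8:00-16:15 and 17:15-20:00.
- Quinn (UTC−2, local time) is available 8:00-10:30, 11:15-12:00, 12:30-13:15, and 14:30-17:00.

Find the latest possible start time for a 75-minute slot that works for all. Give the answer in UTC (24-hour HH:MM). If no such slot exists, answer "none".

Brynn → UTC: 09:00–17:15, 18:15–21:00.
Quinn → UTC: 10:00–12:30, 13:15–14:00, 14:30–15:15, 16:30–19:00.
Brynn ∩ Quinn: 10:00–12:30, 13:15–14:00, 14:30–15:15, 16:30–17:15, 18:15–19:00.
Windows ≥ 75 min: 10:00–12:30.
Latest start in the last window 10:00–12:30 is 12:30 − 75 min = 11:15.

11:15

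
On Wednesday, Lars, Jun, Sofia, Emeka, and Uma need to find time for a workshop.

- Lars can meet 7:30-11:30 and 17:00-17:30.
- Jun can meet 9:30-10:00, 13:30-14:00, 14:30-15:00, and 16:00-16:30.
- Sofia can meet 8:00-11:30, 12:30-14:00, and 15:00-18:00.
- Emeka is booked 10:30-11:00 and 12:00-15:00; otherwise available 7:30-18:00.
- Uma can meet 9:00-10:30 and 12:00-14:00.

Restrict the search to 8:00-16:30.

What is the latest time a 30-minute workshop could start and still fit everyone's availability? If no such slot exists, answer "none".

Emeka free within 07:30–18:00: 07:30–10:30, 11:00–12:00, 15:00–18:00.
Lars ∩ Jun: 09:30–10:00.
Lars ∩ Jun ∩ Sofia: 09:30–10:00.
Lars ∩ Jun ∩ Sofia ∩ Emeka: 09:30–10:00.
Lars ∩ Jun ∩ Sofia ∩ Emeka ∩ Uma: 09:30–10:00.
Restricted to 08:00–16:30: 09:30–10:00.
Windows ≥ 30 min: 09:30–10:00.
Latest start in the last window 09:30–10:00 is 10:00 − 30 min = 09:30.

09:30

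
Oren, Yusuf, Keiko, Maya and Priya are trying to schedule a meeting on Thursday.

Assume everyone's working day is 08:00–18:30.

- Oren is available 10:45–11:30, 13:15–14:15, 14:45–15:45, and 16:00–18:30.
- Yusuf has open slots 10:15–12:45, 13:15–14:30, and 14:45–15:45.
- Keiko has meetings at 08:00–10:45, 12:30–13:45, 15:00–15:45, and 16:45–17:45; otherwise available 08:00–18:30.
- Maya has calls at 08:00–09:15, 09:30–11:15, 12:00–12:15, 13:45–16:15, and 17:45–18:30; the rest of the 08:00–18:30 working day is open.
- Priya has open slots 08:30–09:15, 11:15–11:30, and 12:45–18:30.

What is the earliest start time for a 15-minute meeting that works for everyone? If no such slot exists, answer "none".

11:15

Keiko free within 08:00–18:30: 10:45–12:30, 13:45–15:00, 15:45–16:45, 17:45–18:30.
Maya free within 08:00–18:30: 09:15–09:30, 11:15–12:00, 12:15–13:45, 16:15–17:45.
Oren ∩ Yusuf: 10:45–11:30, 13:15–14:15, 14:45–15:45.
Oren ∩ Yusuf ∩ Keiko: 10:45–11:30, 13:45–14:15, 14:45–15:00.
Oren ∩ Yusuf ∩ Keiko ∩ Maya: 11:15–11:30.
Oren ∩ Yusuf ∩ Keiko ∩ Maya ∩ Priya: 11:15–11:30.
Windows ≥ 15 min: 11:15–11:30.
Earliest such window starts at 11:15.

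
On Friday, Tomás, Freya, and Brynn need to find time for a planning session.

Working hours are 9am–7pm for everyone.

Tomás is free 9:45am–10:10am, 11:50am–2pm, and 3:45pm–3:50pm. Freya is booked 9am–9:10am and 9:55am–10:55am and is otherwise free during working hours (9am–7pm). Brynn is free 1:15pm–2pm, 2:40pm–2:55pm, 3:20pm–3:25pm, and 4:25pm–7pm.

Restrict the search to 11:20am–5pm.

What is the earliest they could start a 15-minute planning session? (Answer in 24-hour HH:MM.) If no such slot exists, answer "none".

13:15

Freya free within 09:00–19:00: 09:10–09:55, 10:55–19:00.
Tomás ∩ Freya: 09:45–09:55, 11:50–14:00, 15:45–15:50.
Tomás ∩ Freya ∩ Brynn: 13:15–14:00.
Restricted to 11:20–17:00: 13:15–14:00.
Windows ≥ 15 min: 13:15–14:00.
Earliest such window starts at 13:15.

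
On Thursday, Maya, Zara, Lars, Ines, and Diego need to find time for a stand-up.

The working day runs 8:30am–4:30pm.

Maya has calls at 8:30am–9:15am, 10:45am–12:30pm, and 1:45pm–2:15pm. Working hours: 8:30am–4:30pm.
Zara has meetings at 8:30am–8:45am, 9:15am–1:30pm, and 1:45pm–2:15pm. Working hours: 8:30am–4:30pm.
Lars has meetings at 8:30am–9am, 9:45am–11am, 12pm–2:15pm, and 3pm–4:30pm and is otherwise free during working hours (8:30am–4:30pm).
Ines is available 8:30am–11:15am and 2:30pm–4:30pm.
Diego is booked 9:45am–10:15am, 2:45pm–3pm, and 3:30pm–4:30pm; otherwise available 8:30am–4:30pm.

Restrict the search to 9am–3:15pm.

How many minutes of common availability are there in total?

15 minutes

Maya free within 08:30–16:30: 09:15–10:45, 12:30–13:45, 14:15–16:30.
Zara free within 08:30–16:30: 08:45–09:15, 13:30–13:45, 14:15–16:30.
Lars free within 08:30–16:30: 09:00–09:45, 11:00–12:00, 14:15–15:00.
Diego free within 08:30–16:30: 08:30–09:45, 10:15–14:45, 15:00–15:30.
Maya ∩ Zara: 13:30–13:45, 14:15–16:30.
Maya ∩ Zara ∩ Lars: 14:15–15:00.
Maya ∩ Zara ∩ Lars ∩ Ines: 14:30–15:00.
Maya ∩ Zara ∩ Lars ∩ Ines ∩ Diego: 14:30–14:45.
Restricted to 09:00–15:15: 14:30–14:45.
Total common minutes: 15.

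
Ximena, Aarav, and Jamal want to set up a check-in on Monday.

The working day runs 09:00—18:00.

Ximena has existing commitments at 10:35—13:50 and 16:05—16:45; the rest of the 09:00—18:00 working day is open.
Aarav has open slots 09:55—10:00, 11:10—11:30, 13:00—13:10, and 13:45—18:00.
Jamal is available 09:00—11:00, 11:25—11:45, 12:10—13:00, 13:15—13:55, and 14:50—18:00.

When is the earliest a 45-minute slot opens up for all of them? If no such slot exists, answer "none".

14:50

Ximena free within 09:00–18:00: 09:00–10:35, 13:50–16:05, 16:45–18:00.
Ximena ∩ Aarav: 09:55–10:00, 13:50–16:05, 16:45–18:00.
Ximena ∩ Aarav ∩ Jamal: 09:55–10:00, 13:50–13:55, 14:50–16:05, 16:45–18:00.
Windows ≥ 45 min: 14:50–16:05, 16:45–18:00.
Earliest such window starts at 14:50.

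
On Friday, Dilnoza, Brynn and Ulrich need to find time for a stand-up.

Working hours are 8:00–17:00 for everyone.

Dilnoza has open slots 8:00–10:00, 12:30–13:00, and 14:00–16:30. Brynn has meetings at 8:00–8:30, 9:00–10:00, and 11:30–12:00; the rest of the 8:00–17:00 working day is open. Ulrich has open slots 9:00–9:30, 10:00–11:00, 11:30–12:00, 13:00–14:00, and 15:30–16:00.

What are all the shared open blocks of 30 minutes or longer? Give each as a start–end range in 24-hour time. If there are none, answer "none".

Brynn free within 08:00–17:00: 08:30–09:00, 10:00–11:30, 12:00–17:00.
Dilnoza ∩ Brynn: 08:30–09:00, 12:30–13:00, 14:00–16:30.
Dilnoza ∩ Brynn ∩ Ulrich: 15:30–16:00.
Windows ≥ 30 min: 15:30–16:00.

15:30–16:00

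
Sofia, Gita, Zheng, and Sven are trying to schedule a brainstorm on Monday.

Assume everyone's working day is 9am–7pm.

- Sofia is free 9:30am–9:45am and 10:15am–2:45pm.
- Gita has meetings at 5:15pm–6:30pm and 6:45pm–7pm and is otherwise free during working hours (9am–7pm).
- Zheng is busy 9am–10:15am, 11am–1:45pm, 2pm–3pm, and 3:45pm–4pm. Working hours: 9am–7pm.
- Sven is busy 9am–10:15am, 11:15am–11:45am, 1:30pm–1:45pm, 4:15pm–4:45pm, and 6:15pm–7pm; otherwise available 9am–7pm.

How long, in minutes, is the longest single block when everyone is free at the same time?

45 minutes

Gita free within 09:00–19:00: 09:00–17:15, 18:30–18:45.
Zheng free within 09:00–19:00: 10:15–11:00, 13:45–14:00, 15:00–15:45, 16:00–19:00.
Sven free within 09:00–19:00: 10:15–11:15, 11:45–13:30, 13:45–16:15, 16:45–18:15.
Sofia ∩ Gita: 09:30–09:45, 10:15–14:45.
Sofia ∩ Gita ∩ Zheng: 10:15–11:00, 13:45–14:00.
Sofia ∩ Gita ∩ Zheng ∩ Sven: 10:15–11:00, 13:45–14:00.
Common window lengths: 45, 15 min; longest is 45.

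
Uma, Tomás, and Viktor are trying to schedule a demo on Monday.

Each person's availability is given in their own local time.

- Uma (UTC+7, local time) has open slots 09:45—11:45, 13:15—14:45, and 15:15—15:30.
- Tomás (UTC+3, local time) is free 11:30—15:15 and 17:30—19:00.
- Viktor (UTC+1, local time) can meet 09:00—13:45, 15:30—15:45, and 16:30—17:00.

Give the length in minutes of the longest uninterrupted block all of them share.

0 minutes

Uma → UTC: 02:45–04:45, 06:15–07:45, 08:15–08:30.
Tomás → UTC: 08:30–12:15, 14:30–16:00.
Viktor → UTC: 08:00–12:45, 14:30–14:45, 15:30–16:00.
Uma ∩ Tomás: (none).
Uma ∩ Tomás ∩ Viktor: (none).
No common window.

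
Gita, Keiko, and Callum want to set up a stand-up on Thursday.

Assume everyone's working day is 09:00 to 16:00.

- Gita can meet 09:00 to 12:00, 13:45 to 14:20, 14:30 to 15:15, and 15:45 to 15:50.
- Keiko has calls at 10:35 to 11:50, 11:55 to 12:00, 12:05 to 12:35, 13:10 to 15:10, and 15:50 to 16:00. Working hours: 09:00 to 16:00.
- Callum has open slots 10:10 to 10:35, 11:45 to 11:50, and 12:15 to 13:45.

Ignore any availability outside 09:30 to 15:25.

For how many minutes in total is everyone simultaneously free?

25 minutes

Keiko free within 09:00–16:00: 09:00–10:35, 11:50–11:55, 12:00–12:05, 12:35–13:10, 15:10–15:50.
Gita ∩ Keiko: 09:00–10:35, 11:50–11:55, 15:10–15:15, 15:45–15:50.
Gita ∩ Keiko ∩ Callum: 10:10–10:35.
Restricted to 09:30–15:25: 10:10–10:35.
Total common minutes: 25.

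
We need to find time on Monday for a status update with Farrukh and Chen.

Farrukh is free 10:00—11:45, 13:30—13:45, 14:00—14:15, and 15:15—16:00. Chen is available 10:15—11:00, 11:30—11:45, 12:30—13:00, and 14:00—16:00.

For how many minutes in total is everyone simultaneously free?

Farrukh ∩ Chen: 10:15–11:00, 11:30–11:45, 14:00–14:15, 15:15–16:00.
Total common minutes: 45 + 15 + 15 + 45 = 120.

120 minutes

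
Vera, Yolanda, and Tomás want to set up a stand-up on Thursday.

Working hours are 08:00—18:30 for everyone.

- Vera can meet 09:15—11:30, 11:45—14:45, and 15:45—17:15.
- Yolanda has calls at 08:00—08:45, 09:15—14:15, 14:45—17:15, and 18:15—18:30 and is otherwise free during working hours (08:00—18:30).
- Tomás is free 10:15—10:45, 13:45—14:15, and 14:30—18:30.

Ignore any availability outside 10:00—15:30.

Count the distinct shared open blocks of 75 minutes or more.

0

Yolanda free within 08:00–18:30: 08:45–09:15, 14:15–14:45, 17:15–18:15.
Vera ∩ Yolanda: 14:15–14:45.
Vera ∩ Yolanda ∩ Tomás: 14:30–14:45.
Restricted to 10:00–15:30: 14:30–14:45.
Windows ≥ 75 min: (none).
That's 0 windows.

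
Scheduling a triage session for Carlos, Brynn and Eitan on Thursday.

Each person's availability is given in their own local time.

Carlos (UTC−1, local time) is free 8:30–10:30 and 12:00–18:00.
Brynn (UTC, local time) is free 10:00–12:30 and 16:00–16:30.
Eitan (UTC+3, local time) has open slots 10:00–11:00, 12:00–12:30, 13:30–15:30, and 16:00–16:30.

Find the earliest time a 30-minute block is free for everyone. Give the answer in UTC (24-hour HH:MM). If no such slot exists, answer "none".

Carlos → UTC: 09:30–11:30, 13:00–19:00.
Brynn → UTC: 10:00–12:30, 16:00–16:30.
Eitan → UTC: 07:00–08:00, 09:00–09:30, 10:30–12:30, 13:00–13:30.
Carlos ∩ Brynn: 10:00–11:30, 16:00–16:30.
Carlos ∩ Brynn ∩ Eitan: 10:30–11:30.
Windows ≥ 30 min: 10:30–11:30.
Earliest such window starts at 10:30.

10:30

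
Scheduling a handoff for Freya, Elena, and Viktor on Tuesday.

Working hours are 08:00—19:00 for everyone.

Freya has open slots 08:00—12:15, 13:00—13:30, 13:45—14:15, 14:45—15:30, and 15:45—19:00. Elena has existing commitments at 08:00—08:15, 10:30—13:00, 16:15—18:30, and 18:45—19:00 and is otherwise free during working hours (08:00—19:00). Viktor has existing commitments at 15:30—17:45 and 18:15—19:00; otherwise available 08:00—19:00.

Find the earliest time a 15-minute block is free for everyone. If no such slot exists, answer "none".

Elena free within 08:00–19:00: 08:15–10:30, 13:00–16:15, 18:30–18:45.
Viktor free within 08:00–19:00: 08:00–15:30, 17:45–18:15.
Freya ∩ Elena: 08:15–10:30, 13:00–13:30, 13:45–14:15, 14:45–15:30, 15:45–16:15, 18:30–18:45.
Freya ∩ Elena ∩ Viktor: 08:15–10:30, 13:00–13:30, 13:45–14:15, 14:45–15:30.
Windows ≥ 15 min: 08:15–10:30, 13:00–13:30, 13:45–14:15, 14:45–15:30.
Earliest such window starts at 08:15.

08:15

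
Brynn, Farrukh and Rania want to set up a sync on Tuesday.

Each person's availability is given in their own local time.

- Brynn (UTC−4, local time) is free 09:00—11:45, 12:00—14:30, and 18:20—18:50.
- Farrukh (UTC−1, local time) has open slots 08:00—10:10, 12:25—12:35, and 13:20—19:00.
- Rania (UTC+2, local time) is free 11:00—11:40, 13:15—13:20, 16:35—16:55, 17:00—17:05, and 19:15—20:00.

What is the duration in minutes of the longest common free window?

45 minutes

Brynn → UTC: 13:00–15:45, 16:00–18:30, 22:20–22:50.
Farrukh → UTC: 09:00–11:10, 13:25–13:35, 14:20–20:00.
Rania → UTC: 09:00–09:40, 11:15–11:20, 14:35–14:55, 15:00–15:05, 17:15–18:00.
Brynn ∩ Farrukh: 13:25–13:35, 14:20–15:45, 16:00–18:30.
Brynn ∩ Farrukh ∩ Rania: 14:35–14:55, 15:00–15:05, 17:15–18:00.
Common window lengths: 20, 5, 45 min; longest is 45.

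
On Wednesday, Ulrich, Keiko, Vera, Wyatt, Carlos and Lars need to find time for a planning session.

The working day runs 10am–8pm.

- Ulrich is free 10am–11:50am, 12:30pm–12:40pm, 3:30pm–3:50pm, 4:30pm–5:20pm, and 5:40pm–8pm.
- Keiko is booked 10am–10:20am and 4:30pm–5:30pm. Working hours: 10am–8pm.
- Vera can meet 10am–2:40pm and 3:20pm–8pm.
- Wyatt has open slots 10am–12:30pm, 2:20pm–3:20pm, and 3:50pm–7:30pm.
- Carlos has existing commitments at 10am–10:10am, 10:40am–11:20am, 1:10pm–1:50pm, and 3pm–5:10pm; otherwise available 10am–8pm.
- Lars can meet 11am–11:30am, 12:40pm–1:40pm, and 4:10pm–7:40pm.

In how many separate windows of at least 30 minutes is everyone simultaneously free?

1

Keiko free within 10:00–20:00: 10:20–16:30, 17:30–20:00.
Carlos free within 10:00–20:00: 10:10–10:40, 11:20–13:10, 13:50–15:00, 17:10–20:00.
Ulrich ∩ Keiko: 10:20–11:50, 12:30–12:40, 15:30–15:50, 17:40–20:00.
Ulrich ∩ Keiko ∩ Vera: 10:20–11:50, 12:30–12:40, 15:30–15:50, 17:40–20:00.
Ulrich ∩ Keiko ∩ Vera ∩ Wyatt: 10:20–11:50, 17:40–19:30.
Ulrich ∩ Keiko ∩ Vera ∩ Wyatt ∩ Carlos: 10:20–10:40, 11:20–11:50, 17:40–19:30.
Ulrich ∩ Keiko ∩ Vera ∩ Wyatt ∩ Carlos ∩ Lars: 11:20–11:30, 17:40–19:30.
Windows ≥ 30 min: 17:40–19:30.
That's 1 window.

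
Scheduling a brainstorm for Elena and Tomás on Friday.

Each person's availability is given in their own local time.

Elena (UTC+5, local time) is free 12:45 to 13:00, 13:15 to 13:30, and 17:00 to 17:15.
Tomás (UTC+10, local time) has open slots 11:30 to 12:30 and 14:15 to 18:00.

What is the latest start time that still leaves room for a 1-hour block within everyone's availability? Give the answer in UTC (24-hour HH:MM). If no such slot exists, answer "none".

Elena → UTC: 07:45–08:00, 08:15–08:30, 12:00–12:15.
Tomás → UTC: 01:30–02:30, 04:15–08:00.
Elena ∩ Tomás: 07:45–08:00.
Windows ≥ 60 min: (none).

none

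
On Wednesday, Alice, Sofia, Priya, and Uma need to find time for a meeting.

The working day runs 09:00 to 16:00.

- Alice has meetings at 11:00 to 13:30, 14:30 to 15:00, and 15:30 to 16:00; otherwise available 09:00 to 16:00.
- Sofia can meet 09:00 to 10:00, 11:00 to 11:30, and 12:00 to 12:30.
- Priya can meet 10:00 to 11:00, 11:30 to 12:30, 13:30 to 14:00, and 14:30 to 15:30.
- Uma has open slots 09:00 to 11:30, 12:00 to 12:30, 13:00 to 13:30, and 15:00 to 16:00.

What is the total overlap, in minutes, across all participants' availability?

0 minutes

Alice free within 09:00–16:00: 09:00–11:00, 13:30–14:30, 15:00–15:30.
Alice ∩ Sofia: 09:00–10:00.
Alice ∩ Sofia ∩ Priya: (none).
Alice ∩ Sofia ∩ Priya ∩ Uma: (none).
Total common minutes: 0.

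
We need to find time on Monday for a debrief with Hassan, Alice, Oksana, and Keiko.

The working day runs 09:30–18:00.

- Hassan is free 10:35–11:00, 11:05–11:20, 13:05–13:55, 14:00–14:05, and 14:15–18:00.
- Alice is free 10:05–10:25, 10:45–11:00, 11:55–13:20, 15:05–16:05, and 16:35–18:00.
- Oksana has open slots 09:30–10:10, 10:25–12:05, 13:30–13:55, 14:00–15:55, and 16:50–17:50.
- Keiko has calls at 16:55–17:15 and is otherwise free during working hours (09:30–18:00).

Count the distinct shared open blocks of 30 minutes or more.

2

Keiko free within 09:30–18:00: 09:30–16:55, 17:15–18:00.
Hassan ∩ Alice: 10:45–11:00, 13:05–13:20, 15:05–16:05, 16:35–18:00.
Hassan ∩ Alice ∩ Oksana: 10:45–11:00, 15:05–15:55, 16:50–17:50.
Hassan ∩ Alice ∩ Oksana ∩ Keiko: 10:45–11:00, 15:05–15:55, 16:50–16:55, 17:15–17:50.
Windows ≥ 30 min: 15:05–15:55, 17:15–17:50.
That's 2 windows.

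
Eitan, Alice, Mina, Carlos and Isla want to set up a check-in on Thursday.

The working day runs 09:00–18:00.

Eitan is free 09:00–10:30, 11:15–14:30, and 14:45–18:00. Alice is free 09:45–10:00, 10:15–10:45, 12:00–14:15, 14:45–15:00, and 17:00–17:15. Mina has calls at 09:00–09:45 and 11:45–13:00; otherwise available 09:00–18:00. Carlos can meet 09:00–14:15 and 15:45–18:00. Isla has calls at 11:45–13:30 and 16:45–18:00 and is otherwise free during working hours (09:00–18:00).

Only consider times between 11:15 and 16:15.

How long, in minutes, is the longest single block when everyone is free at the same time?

Mina free within 09:00–18:00: 09:45–11:45, 13:00–18:00.
Isla free within 09:00–18:00: 09:00–11:45, 13:30–16:45.
Eitan ∩ Alice: 09:45–10:00, 10:15–10:30, 12:00–14:15, 14:45–15:00, 17:00–17:15.
Eitan ∩ Alice ∩ Mina: 09:45–10:00, 10:15–10:30, 13:00–14:15, 14:45–15:00, 17:00–17:15.
Eitan ∩ Alice ∩ Mina ∩ Carlos: 09:45–10:00, 10:15–10:30, 13:00–14:15, 17:00–17:15.
Eitan ∩ Alice ∩ Mina ∩ Carlos ∩ Isla: 09:45–10:00, 10:15–10:30, 13:30–14:15.
Restricted to 11:15–16:15: 13:30–14:15.
Single common window of 45 minutes.

45 minutes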